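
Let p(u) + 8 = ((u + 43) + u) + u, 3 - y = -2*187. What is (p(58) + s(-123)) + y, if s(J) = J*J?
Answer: 15715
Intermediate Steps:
s(J) = J²
y = 377 (y = 3 - (-2)*187 = 3 - 1*(-374) = 3 + 374 = 377)
p(u) = 35 + 3*u (p(u) = -8 + (((u + 43) + u) + u) = -8 + (((43 + u) + u) + u) = -8 + ((43 + 2*u) + u) = -8 + (43 + 3*u) = 35 + 3*u)
(p(58) + s(-123)) + y = ((35 + 3*58) + (-123)²) + 377 = ((35 + 174) + 15129) + 377 = (209 + 15129) + 377 = 15338 + 377 = 15715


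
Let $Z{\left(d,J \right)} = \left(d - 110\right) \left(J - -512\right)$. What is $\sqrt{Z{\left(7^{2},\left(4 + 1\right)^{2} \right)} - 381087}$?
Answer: $2 i \sqrt{103461} \approx 643.31 i$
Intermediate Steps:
$Z{\left(d,J \right)} = \left(-110 + d\right) \left(512 + J\right)$ ($Z{\left(d,J \right)} = \left(-110 + d\right) \left(J + 512\right) = \left(-110 + d\right) \left(512 + J\right)$)
$\sqrt{Z{\left(7^{2},\left(4 + 1\right)^{2} \right)} - 381087} = \sqrt{\left(-56320 - 110 \left(4 + 1\right)^{2} + 512 \cdot 7^{2} + \left(4 + 1\right)^{2} \cdot 7^{2}\right) - 381087} = \sqrt{\left(-56320 - 110 \cdot 5^{2} + 512 \cdot 49 + 5^{2} \cdot 49\right) - 381087} = \sqrt{\left(-56320 - 2750 + 25088 + 25 \cdot 49\right) - 381087} = \sqrt{\left(-56320 - 2750 + 25088 + 1225\right) - 381087} = \sqrt{-32757 - 381087} = \sqrt{-413844} = 2 i \sqrt{103461}$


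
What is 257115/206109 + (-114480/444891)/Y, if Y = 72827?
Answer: 925613573969915/741994160102157 ≈ 1.2475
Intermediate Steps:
257115/206109 + (-114480/444891)/Y = 257115/206109 - 114480/444891/72827 = 257115*(1/206109) - 114480*1/444891*(1/72827) = 85705/68703 - 38160/148297*1/72827 = 85705/68703 - 38160/10800025619 = 925613573969915/741994160102157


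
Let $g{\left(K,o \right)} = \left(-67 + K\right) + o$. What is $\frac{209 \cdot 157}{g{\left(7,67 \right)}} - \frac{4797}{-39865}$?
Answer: $\frac{186874832}{39865} \approx 4687.7$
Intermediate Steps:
$g{\left(K,o \right)} = -67 + K + o$
$\frac{209 \cdot 157}{g{\left(7,67 \right)}} - \frac{4797}{-39865} = \frac{209 \cdot 157}{-67 + 7 + 67} - \frac{4797}{-39865} = \frac{32813}{7} - - \frac{4797}{39865} = 32813 \cdot \frac{1}{7} + \frac{4797}{39865} = \frac{32813}{7} + \frac{4797}{39865} = \frac{186874832}{39865}$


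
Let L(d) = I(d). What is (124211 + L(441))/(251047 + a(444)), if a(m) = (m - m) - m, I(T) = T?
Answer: 124652/250603 ≈ 0.49741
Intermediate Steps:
L(d) = d
a(m) = -m (a(m) = 0 - m = -m)
(124211 + L(441))/(251047 + a(444)) = (124211 + 441)/(251047 - 1*444) = 124652/(251047 - 444) = 124652/250603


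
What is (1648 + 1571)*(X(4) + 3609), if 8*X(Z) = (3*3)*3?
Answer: 93025881/8 ≈ 1.1628e+7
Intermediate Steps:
X(Z) = 27/8 (X(Z) = ((3*3)*3)/8 = (9*3)/8 = (⅛)*27 = 27/8)
(1648 + 1571)*(X(4) + 3609) = (1648 + 1571)*(27/8 + 3609) = 3219*(28899/8) = 93025881/8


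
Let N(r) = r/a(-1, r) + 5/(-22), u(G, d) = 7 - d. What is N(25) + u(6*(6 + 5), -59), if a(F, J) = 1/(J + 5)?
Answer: 17947/22 ≈ 815.77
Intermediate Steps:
a(F, J) = 1/(5 + J)
N(r) = -5/22 + r*(5 + r) (N(r) = r/(1/(5 + r)) + 5/(-22) = r*(5 + r) + 5*(-1/22) = r*(5 + r) - 5/22 = -5/22 + r*(5 + r))
N(25) + u(6*(6 + 5), -59) = (-5/22 + 25*(5 + 25)) + (7 - 1*(-59)) = (-5/22 + 25*30) + (7 + 59) = (-5/22 + 750) + 66 = 16495/22 + 66 = 17947/22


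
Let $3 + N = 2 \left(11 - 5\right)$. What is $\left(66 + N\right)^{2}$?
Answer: $5625$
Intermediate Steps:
$N = 9$ ($N = -3 + 2 \left(11 - 5\right) = -3 + 2 \cdot 6 = -3 + 12 = 9$)
$\left(66 + N\right)^{2} = \left(66 + 9\right)^{2} = 75^{2} = 5625$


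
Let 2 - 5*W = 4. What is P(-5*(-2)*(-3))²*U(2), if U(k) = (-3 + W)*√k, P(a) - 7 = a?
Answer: -8993*√2/5 ≈ -2543.6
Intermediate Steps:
W = -⅖ (W = ⅖ - ⅕*4 = ⅖ - ⅘ = -⅖ ≈ -0.40000)
P(a) = 7 + a
U(k) = -17*√k/5 (U(k) = (-3 - ⅖)*√k = -17*√k/5)
P(-5*(-2)*(-3))²*U(2) = (7 - 5*(-2)*(-3))²*(-17*√2/5) = (7 + 10*(-3))²*(-17*√2/5) = (7 - 30)²*(-17*√2/5) = (-23)²*(-17*√2/5) = 529*(-17*√2/5) = -8993*√2/5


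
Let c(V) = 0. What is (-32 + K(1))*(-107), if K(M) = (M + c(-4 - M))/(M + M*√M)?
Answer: 6741/2 ≈ 3370.5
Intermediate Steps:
K(M) = M/(M + M^(3/2)) (K(M) = (M + 0)/(M + M*√M) = M/(M + M^(3/2)))
(-32 + K(1))*(-107) = (-32 + 1/(1 + 1^(3/2)))*(-107) = (-32 + 1/(1 + 1))*(-107) = (-32 + 1/2)*(-107) = (-32 + 1*(½))*(-107) = (-32 + ½)*(-107) = -63/2*(-107) = 6741/2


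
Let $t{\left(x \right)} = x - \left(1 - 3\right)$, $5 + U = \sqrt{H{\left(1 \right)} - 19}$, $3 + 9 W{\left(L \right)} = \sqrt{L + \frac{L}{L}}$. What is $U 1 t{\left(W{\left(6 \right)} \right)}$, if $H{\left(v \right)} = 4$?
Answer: $- \frac{\left(5 - i \sqrt{15}\right) \left(15 + \sqrt{7}\right)}{9} \approx -9.8032 + 7.5935 i$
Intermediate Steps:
$W{\left(L \right)} = - \frac{1}{3} + \frac{\sqrt{1 + L}}{9}$ ($W{\left(L \right)} = - \frac{1}{3} + \frac{\sqrt{L + \frac{L}{L}}}{9} = - \frac{1}{3} + \frac{\sqrt{L + 1}}{9} = - \frac{1}{3} + \frac{\sqrt{1 + L}}{9}$)
$U = -5 + i \sqrt{15}$ ($U = -5 + \sqrt{4 - 19} = -5 + \sqrt{-15} = -5 + i \sqrt{15} \approx -5.0 + 3.873 i$)
$t{\left(x \right)} = 2 + x$ ($t{\left(x \right)} = x - -2 = x + 2 = 2 + x$)
$U 1 t{\left(W{\left(6 \right)} \right)} = \left(-5 + i \sqrt{15}\right) 1 \left(2 - \left(\frac{1}{3} - \frac{\sqrt{1 + 6}}{9}\right)\right) = \left(-5 + i \sqrt{15}\right) \left(2 - \left(\frac{1}{3} - \frac{\sqrt{7}}{9}\right)\right) = \left(-5 + i \sqrt{15}\right) \left(\frac{5}{3} + \frac{\sqrt{7}}{9}\right)$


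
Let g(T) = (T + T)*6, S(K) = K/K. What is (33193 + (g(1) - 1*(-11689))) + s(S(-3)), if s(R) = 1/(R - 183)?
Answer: 8170707/182 ≈ 44894.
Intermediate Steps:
S(K) = 1
g(T) = 12*T (g(T) = (2*T)*6 = 12*T)
s(R) = 1/(-183 + R)
(33193 + (g(1) - 1*(-11689))) + s(S(-3)) = (33193 + (12*1 - 1*(-11689))) + 1/(-183 + 1) = (33193 + (12 + 11689)) + 1/(-182) = (33193 + 11701) - 1/182 = 44894 - 1/182 = 8170707/182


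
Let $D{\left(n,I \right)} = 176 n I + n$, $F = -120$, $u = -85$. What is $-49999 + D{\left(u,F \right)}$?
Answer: $1745116$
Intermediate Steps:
$D{\left(n,I \right)} = n + 176 I n$ ($D{\left(n,I \right)} = 176 I n + n = n + 176 I n$)
$-49999 + D{\left(u,F \right)} = -49999 - 85 \left(1 + 176 \left(-120\right)\right) = -49999 - 85 \left(1 - 21120\right) = -49999 - -1795115 = -49999 + 1795115 = 1745116$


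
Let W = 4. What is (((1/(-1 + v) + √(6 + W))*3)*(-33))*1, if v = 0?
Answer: 99 - 99*√10 ≈ -214.07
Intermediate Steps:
(((1/(-1 + v) + √(6 + W))*3)*(-33))*1 = (((1/(-1 + 0) + √(6 + 4))*3)*(-33))*1 = (((1/(-1) + √10)*3)*(-33))*1 = (((-1 + √10)*3)*(-33))*1 = ((-3 + 3*√10)*(-33))*1 = (99 - 99*√10)*1 = 99 - 99*√10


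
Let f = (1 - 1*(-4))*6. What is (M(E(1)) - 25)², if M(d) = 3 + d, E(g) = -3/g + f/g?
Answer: 25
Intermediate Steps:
f = 30 (f = (1 + 4)*6 = 5*6 = 30)
E(g) = 27/g (E(g) = -3/g + 30/g = 27/g)
(M(E(1)) - 25)² = ((3 + 27/1) - 25)² = ((3 + 27*1) - 25)² = ((3 + 27) - 25)² = (30 - 25)² = 5² = 25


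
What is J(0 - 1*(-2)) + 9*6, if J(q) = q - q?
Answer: 54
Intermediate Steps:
J(q) = 0
J(0 - 1*(-2)) + 9*6 = 0 + 9*6 = 0 + 54 = 54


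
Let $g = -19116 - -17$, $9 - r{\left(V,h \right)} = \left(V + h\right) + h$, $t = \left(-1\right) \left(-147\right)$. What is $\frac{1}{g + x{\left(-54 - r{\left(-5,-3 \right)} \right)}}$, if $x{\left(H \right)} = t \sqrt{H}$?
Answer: $- \frac{19099}{366370867} - \frac{147 i \sqrt{74}}{366370867} \approx -5.213 \cdot 10^{-5} - 3.4515 \cdot 10^{-6} i$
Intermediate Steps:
$t = 147$
$r{\left(V,h \right)} = 9 - V - 2 h$ ($r{\left(V,h \right)} = 9 - \left(\left(V + h\right) + h\right) = 9 - \left(V + 2 h\right) = 9 - V - 2 h$)
$g = -19099$ ($g = -19116 + 17 = -19099$)
$x{\left(H \right)} = 147 \sqrt{H}$
$\frac{1}{g + x{\left(-54 - r{\left(-5,-3 \right)} \right)}} = \frac{1}{-19099 + 147 \sqrt{-54 - \left(9 - -5 - -6\right)}} = \frac{1}{-19099 + 147 \sqrt{-54 - \left(9 + 5 + 6\right)}} = \frac{1}{-19099 + 147 \sqrt{-54 - 20}} = \frac{1}{-19099 + 147 \sqrt{-74}} = \frac{1}{-19099 + 147 i \sqrt{74}}$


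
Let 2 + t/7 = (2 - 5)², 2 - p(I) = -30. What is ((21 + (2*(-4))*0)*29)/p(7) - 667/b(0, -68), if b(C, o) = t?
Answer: 8497/1568 ≈ 5.4190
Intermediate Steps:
p(I) = 32 (p(I) = 2 - 1*(-30) = 2 + 30 = 32)
t = 49 (t = -14 + 7*(2 - 5)² = -14 + 7*(-3)² = -14 + 7*9 = -14 + 63 = 49)
b(C, o) = 49
((21 + (2*(-4))*0)*29)/p(7) - 667/b(0, -68) = ((21 + (2*(-4))*0)*29)/32 - 667/49 = ((21 - 8*0)*29)*(1/32) - 667*1/49 = ((21 + 0)*29)*(1/32) - 667/49 = (21*29)*(1/32) - 667/49 = 609*(1/32) - 667/49 = 609/32 - 667/49 = 8497/1568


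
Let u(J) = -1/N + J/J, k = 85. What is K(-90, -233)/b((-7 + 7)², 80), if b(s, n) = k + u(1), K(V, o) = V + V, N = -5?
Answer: -900/431 ≈ -2.0882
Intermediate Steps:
K(V, o) = 2*V
u(J) = 6/5 (u(J) = -1/(-5) + J/J = -1*(-⅕) + 1 = ⅕ + 1 = 6/5)
b(s, n) = 431/5 (b(s, n) = 85 + 6/5 = 431/5)
K(-90, -233)/b((-7 + 7)², 80) = (2*(-90))/(431/5) = -180*5/431 = -900/431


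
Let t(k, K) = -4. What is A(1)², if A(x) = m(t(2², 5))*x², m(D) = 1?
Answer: 1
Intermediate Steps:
A(x) = x² (A(x) = 1*x² = x²)
A(1)² = (1²)² = 1² = 1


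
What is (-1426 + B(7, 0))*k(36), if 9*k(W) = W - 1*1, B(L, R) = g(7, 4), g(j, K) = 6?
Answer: -49700/9 ≈ -5522.2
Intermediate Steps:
B(L, R) = 6
k(W) = -1/9 + W/9 (k(W) = (W - 1*1)/9 = (W - 1)/9 = (-1 + W)/9 = -1/9 + W/9)
(-1426 + B(7, 0))*k(36) = (-1426 + 6)*(-1/9 + (1/9)*36) = -1420*(-1/9 + 4) = -1420*35/9 = -49700/9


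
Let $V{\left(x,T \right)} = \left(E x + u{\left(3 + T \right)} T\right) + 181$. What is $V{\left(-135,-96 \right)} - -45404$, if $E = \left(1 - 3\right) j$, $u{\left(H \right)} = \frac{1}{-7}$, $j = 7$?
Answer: $\frac{332421}{7} \approx 47489.0$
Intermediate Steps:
$u{\left(H \right)} = - \frac{1}{7}$
$E = -14$ ($E = \left(1 - 3\right) 7 = \left(-2\right) 7 = -14$)
$V{\left(x,T \right)} = 181 - 14 x - \frac{T}{7}$ ($V{\left(x,T \right)} = \left(- 14 x - \frac{T}{7}\right) + 181 = 181 - 14 x - \frac{T}{7}$)
$V{\left(-135,-96 \right)} - -45404 = \left(181 - -1890 - - \frac{96}{7}\right) - -45404 = \left(181 + 1890 + \frac{96}{7}\right) + 45404 = \frac{14593}{7} + 45404 = \frac{332421}{7}$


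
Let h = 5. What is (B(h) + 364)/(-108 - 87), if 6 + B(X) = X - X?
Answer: -358/195 ≈ -1.8359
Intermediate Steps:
B(X) = -6 (B(X) = -6 + (X - X) = -6 + 0 = -6)
(B(h) + 364)/(-108 - 87) = (-6 + 364)/(-108 - 87) = 358/(-195) = 358*(-1/195) = -358/195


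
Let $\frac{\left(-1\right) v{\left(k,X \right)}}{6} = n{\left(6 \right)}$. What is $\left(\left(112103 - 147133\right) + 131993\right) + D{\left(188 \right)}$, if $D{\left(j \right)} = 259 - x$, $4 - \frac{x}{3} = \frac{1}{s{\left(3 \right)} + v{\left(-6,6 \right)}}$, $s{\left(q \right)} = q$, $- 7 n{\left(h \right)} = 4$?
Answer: $\frac{1458157}{15} \approx 97211.0$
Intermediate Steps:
$n{\left(h \right)} = - \frac{4}{7}$ ($n{\left(h \right)} = \left(- \frac{1}{7}\right) 4 = - \frac{4}{7}$)
$v{\left(k,X \right)} = \frac{24}{7}$ ($v{\left(k,X \right)} = \left(-6\right) \left(- \frac{4}{7}\right) = \frac{24}{7}$)
$x = \frac{173}{15}$ ($x = 12 - \frac{3}{3 + \frac{24}{7}} = 12 - \frac{3}{\frac{45}{7}} = 12 - \frac{7}{15} = \frac{173}{15} \approx 11.533$)
$D{\left(j \right)} = \frac{3712}{15}$ ($D{\left(j \right)} = 259 - \frac{173}{15} = \frac{3712}{15}$)
$\left(\left(112103 - 147133\right) + 131993\right) + D{\left(188 \right)} = \left(\left(112103 - 147133\right) + 131993\right) + \frac{3712}{15} = \left(-35030 + 131993\right) + \frac{3712}{15} = 96963 + \frac{3712}{15} = \frac{1458157}{15}$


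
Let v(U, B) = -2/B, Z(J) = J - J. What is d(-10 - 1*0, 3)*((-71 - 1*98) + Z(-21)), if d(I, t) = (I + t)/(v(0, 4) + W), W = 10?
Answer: 2366/19 ≈ 124.53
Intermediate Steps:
Z(J) = 0
d(I, t) = 2*I/19 + 2*t/19 (d(I, t) = (I + t)/(-2/4 + 10) = (I + t)/(-2*1/4 + 10) = (I + t)/(-1/2 + 10) = (I + t)/(19/2) = (I + t)*(2/19) = 2*I/19 + 2*t/19)
d(-10 - 1*0, 3)*((-71 - 1*98) + Z(-21)) = (2*(-10 - 1*0)/19 + (2/19)*3)*((-71 - 1*98) + 0) = (2*(-10 + 0)/19 + 6/19)*((-71 - 98) + 0) = ((2/19)*(-10) + 6/19)*(-169 + 0) = (-20/19 + 6/19)*(-169) = -14/19*(-169) = 2366/19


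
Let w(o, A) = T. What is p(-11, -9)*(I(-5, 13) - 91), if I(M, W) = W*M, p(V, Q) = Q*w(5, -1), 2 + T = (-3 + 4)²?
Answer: -1404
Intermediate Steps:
T = -1 (T = -2 + (-3 + 4)² = -2 + 1² = -2 + 1 = -1)
w(o, A) = -1
p(V, Q) = -Q (p(V, Q) = Q*(-1) = -Q)
I(M, W) = M*W
p(-11, -9)*(I(-5, 13) - 91) = (-1*(-9))*(-5*13 - 91) = 9*(-65 - 91) = 9*(-156) = -1404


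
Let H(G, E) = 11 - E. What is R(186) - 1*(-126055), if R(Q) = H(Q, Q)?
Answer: 125880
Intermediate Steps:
R(Q) = 11 - Q
R(186) - 1*(-126055) = (11 - 1*186) - 1*(-126055) = (11 - 186) + 126055 = -175 + 126055 = 125880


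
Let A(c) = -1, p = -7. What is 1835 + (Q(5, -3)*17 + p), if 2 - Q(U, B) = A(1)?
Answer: 1879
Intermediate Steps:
Q(U, B) = 3 (Q(U, B) = 2 - 1*(-1) = 2 + 1 = 3)
1835 + (Q(5, -3)*17 + p) = 1835 + (3*17 - 7) = 1835 + (51 - 7) = 1835 + 44 = 1879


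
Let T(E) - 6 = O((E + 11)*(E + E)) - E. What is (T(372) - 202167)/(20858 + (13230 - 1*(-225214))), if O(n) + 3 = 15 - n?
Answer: -162491/86434 ≈ -1.8799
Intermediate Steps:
O(n) = 12 - n (O(n) = -3 + (15 - n) = 12 - n)
T(E) = 18 - E - 2*E*(11 + E) (T(E) = 6 + ((12 - (E + 11)*(E + E)) - E) = 6 + ((12 - (11 + E)*2*E) - E) = 6 + ((12 - 2*E*(11 + E)) - E) = 6 + (12 - E - 2*E*(11 + E)) = 18 - E - 2*E*(11 + E))
(T(372) - 202167)/(20858 + (13230 - 1*(-225214))) = ((18 - 1*372 - 2*372*(11 + 372)) - 202167)/(20858 + (13230 - 1*(-225214))) = ((18 - 372 - 2*372*383) - 202167)/(20858 + (13230 + 225214)) = ((18 - 372 - 284952) - 202167)/(20858 + 238444) = (-285306 - 202167)/259302 = -487473*1/259302 = -162491/86434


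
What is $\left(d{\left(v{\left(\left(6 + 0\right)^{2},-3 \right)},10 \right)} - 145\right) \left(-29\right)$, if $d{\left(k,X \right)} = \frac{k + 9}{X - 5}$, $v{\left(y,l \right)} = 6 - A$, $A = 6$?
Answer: $\frac{20764}{5} \approx 4152.8$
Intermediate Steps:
$v{\left(y,l \right)} = 0$ ($v{\left(y,l \right)} = 6 - 6 = 0$)
$d{\left(k,X \right)} = \frac{9 + k}{-5 + X}$
$\left(d{\left(v{\left(\left(6 + 0\right)^{2},-3 \right)},10 \right)} - 145\right) \left(-29\right) = \left(\frac{9 + 0}{-5 + 10} - 145\right) \left(-29\right) = \left(\frac{1}{5} \cdot 9 - 145\right) \left(-29\right) = \left(\frac{9}{5} - 145\right) \left(-29\right) = \left(- \frac{716}{5}\right) \left(-29\right) = \frac{20764}{5}$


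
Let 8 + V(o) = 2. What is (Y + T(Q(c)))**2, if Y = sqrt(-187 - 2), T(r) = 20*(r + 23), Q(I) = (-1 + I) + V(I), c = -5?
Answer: 48211 + 1320*I*sqrt(21) ≈ 48211.0 + 6049.0*I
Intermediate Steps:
V(o) = -6 (V(o) = -8 + 2 = -6)
Q(I) = -7 + I (Q(I) = (-1 + I) - 6 = -7 + I)
T(r) = 460 + 20*r (T(r) = 20*(23 + r) = 460 + 20*r)
Y = 3*I*sqrt(21) (Y = sqrt(-189) = 3*I*sqrt(21) ≈ 13.748*I)
(Y + T(Q(c)))**2 = (3*I*sqrt(21) + (460 + 20*(-7 - 5)))**2 = (3*I*sqrt(21) + (460 + 20*(-12)))**2 = (3*I*sqrt(21) + (460 - 240))**2 = (3*I*sqrt(21) + 220)**2 = (220 + 3*I*sqrt(21))**2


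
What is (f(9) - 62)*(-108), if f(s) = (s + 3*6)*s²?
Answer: -229500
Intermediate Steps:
f(s) = s²*(18 + s) (f(s) = (s + 18)*s² = (18 + s)*s² = s²*(18 + s))
(f(9) - 62)*(-108) = (9²*(18 + 9) - 62)*(-108) = (81*27 - 62)*(-108) = (2187 - 62)*(-108) = 2125*(-108) = -229500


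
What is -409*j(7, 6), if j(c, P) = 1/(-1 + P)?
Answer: -409/5 ≈ -81.800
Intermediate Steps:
-409*j(7, 6) = -409/(-1 + 6) = -409/5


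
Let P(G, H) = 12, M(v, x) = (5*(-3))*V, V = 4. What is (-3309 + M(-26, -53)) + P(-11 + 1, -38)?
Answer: -3357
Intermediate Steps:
M(v, x) = -60 (M(v, x) = (5*(-3))*4 = -15*4 = -60)
(-3309 + M(-26, -53)) + P(-11 + 1, -38) = (-3309 - 60) + 12 = -3369 + 12 = -3357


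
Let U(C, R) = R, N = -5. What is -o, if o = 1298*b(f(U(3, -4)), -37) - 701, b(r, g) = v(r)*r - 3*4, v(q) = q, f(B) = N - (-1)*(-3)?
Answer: -66795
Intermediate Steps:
f(B) = -8 (f(B) = -5 - (-1)*(-3) = -5 - 1*3 = -5 - 3 = -8)
b(r, g) = -12 + r² (b(r, g) = r*r - 3*4 = r² - 12 = -12 + r²)
o = 66795 (o = 1298*(-12 + (-8)²) - 701 = 1298*(-12 + 64) - 701 = 1298*52 - 701 = 67496 - 701 = 66795)
-o = -1*66795 = -66795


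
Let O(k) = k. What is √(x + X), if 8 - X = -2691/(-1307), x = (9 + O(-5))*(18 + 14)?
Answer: √228804727/1307 ≈ 11.573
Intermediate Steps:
x = 128 (x = (9 - 5)*(18 + 14) = 4*32 = 128)
X = 7765/1307 (X = 8 - (-2691)/(-1307) = 8 - (-2691)*(-1)/1307 = 8 - 1*2691/1307 = 8 - 2691/1307 = 7765/1307 ≈ 5.9411)
√(x + X) = √(128 + 7765/1307) = √(175061/1307) = √228804727/1307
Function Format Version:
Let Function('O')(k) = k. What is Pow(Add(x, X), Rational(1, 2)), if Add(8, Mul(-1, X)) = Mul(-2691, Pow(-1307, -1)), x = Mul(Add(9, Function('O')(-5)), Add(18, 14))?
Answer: Mul(Rational(1, 1307), Pow(228804727, Rational(1, 2))) ≈ 11.573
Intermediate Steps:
x = 128 (x = Mul(Add(9, -5), Add(18, 14)) = Mul(4, 32) = 128)
X = Rational(7765, 1307) (X = Add(8, Mul(-1, Mul(-2691, Pow(-1307, -1)))) = Add(8, Mul(-1, Mul(-2691, Rational(-1, 1307)))) = Add(8, Mul(-1, Rational(2691, 1307))) = Add(8, Rational(-2691, 1307)) = Rational(7765, 1307) ≈ 5.9411)
Pow(Add(x, X), Rational(1, 2)) = Pow(Add(128, Rational(7765, 1307)), Rational(1, 2)) = Pow(Rational(175061, 1307), Rational(1, 2)) = Mul(Rational(1, 1307), Pow(228804727, Rational(1, 2)))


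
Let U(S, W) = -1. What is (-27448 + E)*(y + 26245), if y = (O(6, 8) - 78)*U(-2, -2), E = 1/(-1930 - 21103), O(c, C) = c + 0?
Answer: -16637864911845/23033 ≈ -7.2235e+8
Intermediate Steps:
O(c, C) = c
E = -1/23033 (E = 1/(-23033) = -1/23033 ≈ -4.3416e-5)
y = 72 (y = (6 - 78)*(-1) = -72*(-1) = 72)
(-27448 + E)*(y + 26245) = (-27448 - 1/23033)*(72 + 26245) = -632209785/23033*26317 = -16637864911845/23033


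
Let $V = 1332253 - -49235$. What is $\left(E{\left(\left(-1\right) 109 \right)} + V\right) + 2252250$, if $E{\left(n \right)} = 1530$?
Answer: $3635268$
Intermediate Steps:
$V = 1381488$ ($V = 1332253 + 49235 = 1381488$)
$\left(E{\left(\left(-1\right) 109 \right)} + V\right) + 2252250 = \left(1530 + 1381488\right) + 2252250 = 1383018 + 2252250 = 3635268$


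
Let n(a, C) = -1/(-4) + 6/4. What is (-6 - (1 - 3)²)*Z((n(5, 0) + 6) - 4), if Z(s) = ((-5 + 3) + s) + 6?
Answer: -155/2 ≈ -77.500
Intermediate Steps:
n(a, C) = 7/4 (n(a, C) = -1*(-¼) + 6*(¼) = ¼ + 3/2 = 7/4)
Z(s) = 4 + s (Z(s) = (-2 + s) + 6 = 4 + s)
(-6 - (1 - 3)²)*Z((n(5, 0) + 6) - 4) = (-6 - (1 - 3)²)*(4 + ((7/4 + 6) - 4)) = (-6 - 1*(-2)²)*(4 + (31/4 - 4)) = (-6 - 1*4)*(4 + 15/4) = (-6 - 4)*(31/4) = -10*31/4 = -155/2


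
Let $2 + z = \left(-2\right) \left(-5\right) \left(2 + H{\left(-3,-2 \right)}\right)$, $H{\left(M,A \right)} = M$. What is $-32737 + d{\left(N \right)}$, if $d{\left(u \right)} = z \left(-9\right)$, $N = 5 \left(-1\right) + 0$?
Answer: $-32629$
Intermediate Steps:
$N = -5$ ($N = -5 + 0 = -5$)
$z = -12$ ($z = -2 + \left(-2\right) \left(-5\right) \left(2 - 3\right) = -2 + 10 \left(-1\right) = -2 - 10 = -12$)
$d{\left(u \right)} = 108$ ($d{\left(u \right)} = \left(-12\right) \left(-9\right) = 108$)
$-32737 + d{\left(N \right)} = -32737 + 108 = -32629$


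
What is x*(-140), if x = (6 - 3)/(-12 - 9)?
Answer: 20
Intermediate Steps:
x = -1/7 (x = 3/(-21) = 3*(-1/21) = -1/7 ≈ -0.14286)
x*(-140) = -1/7*(-140) = 20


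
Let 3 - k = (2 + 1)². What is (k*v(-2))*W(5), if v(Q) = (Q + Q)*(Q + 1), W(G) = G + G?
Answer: -240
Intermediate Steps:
W(G) = 2*G
v(Q) = 2*Q*(1 + Q) (v(Q) = (2*Q)*(1 + Q) = 2*Q*(1 + Q))
k = -6 (k = 3 - (2 + 1)² = 3 - 1*3² = 3 - 1*9 = 3 - 9 = -6)
(k*v(-2))*W(5) = (-12*(-2)*(1 - 2))*(2*5) = -12*(-2)*(-1)*10 = -6*4*10 = -24*10 = -240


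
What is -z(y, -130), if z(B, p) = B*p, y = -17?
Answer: -2210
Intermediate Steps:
-z(y, -130) = -(-17)*(-130) = -1*2210 = -2210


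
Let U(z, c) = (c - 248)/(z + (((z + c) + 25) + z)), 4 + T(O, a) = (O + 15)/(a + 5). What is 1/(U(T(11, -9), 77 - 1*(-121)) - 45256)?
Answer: -383/17333148 ≈ -2.2096e-5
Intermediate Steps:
T(O, a) = -4 + (15 + O)/(5 + a) (T(O, a) = -4 + (O + 15)/(a + 5) = -4 + (15 + O)/(5 + a))
U(z, c) = (-248 + c)/(25 + c + 3*z) (U(z, c) = (-248 + c)/(z + (((c + z) + 25) + z)) = (-248 + c)/(z + ((25 + c + z) + z)) = (-248 + c)/(z + (25 + c + 2*z)) = (-248 + c)/(25 + c + 3*z))
1/(U(T(11, -9), 77 - 1*(-121)) - 45256) = 1/((-248 + (77 - 1*(-121)))/(25 + (77 - 1*(-121)) + 3*((-5 + 11 - 4*(-9))/(5 - 9))) - 45256) = 1/((-248 + (77 + 121))/(25 + (77 + 121) + 3*((-5 + 11 + 36)/(-4))) - 45256) = 1/((-248 + 198)/(25 + 198 + 3*(-¼*42)) - 45256) = 1/(-50/(25 + 198 + 3*(-21/2)) - 45256) = 1/(-50/(25 + 198 - 63/2) - 45256) = 1/(-50/(383/2) - 45256) = 1/((2/383)*(-50) - 45256) = 1/(-100/383 - 45256) = 1/(-17333148/383) = -383/17333148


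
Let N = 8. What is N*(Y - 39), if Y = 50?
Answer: 88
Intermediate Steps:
N*(Y - 39) = 8*(50 - 39) = 8*11 = 88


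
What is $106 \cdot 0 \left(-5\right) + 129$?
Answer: $129$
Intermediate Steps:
$106 \cdot 0 \left(-5\right) + 129 = 106 \cdot 0 + 129 = 0 + 129 = 129$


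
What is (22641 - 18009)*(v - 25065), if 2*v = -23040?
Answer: -169461720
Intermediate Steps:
v = -11520 (v = (½)*(-23040) = -11520)
(22641 - 18009)*(v - 25065) = (22641 - 18009)*(-11520 - 25065) = 4632*(-36585) = -169461720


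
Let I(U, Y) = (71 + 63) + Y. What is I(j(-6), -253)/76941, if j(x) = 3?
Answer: -119/76941 ≈ -0.0015466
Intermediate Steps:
I(U, Y) = 134 + Y
I(j(-6), -253)/76941 = (134 - 253)/76941 = -119*1/76941 = -119/76941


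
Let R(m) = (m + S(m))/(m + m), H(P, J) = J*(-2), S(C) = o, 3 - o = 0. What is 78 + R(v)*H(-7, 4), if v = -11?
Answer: 826/11 ≈ 75.091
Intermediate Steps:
o = 3 (o = 3 - 1*0 = 3 + 0 = 3)
S(C) = 3
H(P, J) = -2*J
R(m) = (3 + m)/(2*m) (R(m) = (m + 3)/(m + m) = (3 + m)/((2*m)) = (3 + m)*(1/(2*m)) = (3 + m)/(2*m))
78 + R(v)*H(-7, 4) = 78 + ((½)*(3 - 11)/(-11))*(-2*4) = 78 + ((½)*(-1/11)*(-8))*(-8) = 78 + (4/11)*(-8) = 78 - 32/11 = 826/11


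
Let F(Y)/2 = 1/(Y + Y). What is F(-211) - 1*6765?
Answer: -1427416/211 ≈ -6765.0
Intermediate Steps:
F(Y) = 1/Y (F(Y) = 2/(Y + Y) = 2/((2*Y)) = 2*(1/(2*Y)) = 1/Y)
F(-211) - 1*6765 = 1/(-211) - 1*6765 = -1/211 - 6765 = -1427416/211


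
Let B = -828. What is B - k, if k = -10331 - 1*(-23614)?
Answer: -14111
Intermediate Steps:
k = 13283 (k = -10331 + 23614 = 13283)
B - k = -828 - 1*13283 = -828 - 13283 = -14111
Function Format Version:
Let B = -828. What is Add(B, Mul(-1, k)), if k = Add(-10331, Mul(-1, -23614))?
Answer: -14111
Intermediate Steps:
k = 13283 (k = Add(-10331, 23614) = 13283)
Add(B, Mul(-1, k)) = Add(-828, Mul(-1, 13283)) = Add(-828, -13283) = -14111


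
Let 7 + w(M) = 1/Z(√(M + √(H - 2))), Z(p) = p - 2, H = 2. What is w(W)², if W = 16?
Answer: 169/4 ≈ 42.250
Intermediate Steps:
Z(p) = -2 + p
w(M) = -7 + 1/(-2 + √M) (w(M) = -7 + 1/(-2 + √(M + √(2 - 2))) = -7 + 1/(-2 + √(M + √0)) = -7 + 1/(-2 + √(M + 0)) = -7 + 1/(-2 + √M))
w(W)² = ((15 - 7*√16)/(-2 + √16))² = ((15 - 7*4)/(-2 + 4))² = ((15 - 28)/2)² = ((½)*(-13))² = (-13/2)² = 169/4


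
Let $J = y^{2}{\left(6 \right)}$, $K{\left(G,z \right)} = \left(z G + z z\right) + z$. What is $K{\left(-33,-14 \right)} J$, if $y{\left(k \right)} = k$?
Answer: $23184$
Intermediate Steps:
$K{\left(G,z \right)} = z + z^{2} + G z$ ($K{\left(G,z \right)} = \left(G z + z^{2}\right) + z = \left(z^{2} + G z\right) + z = z + z^{2} + G z$)
$J = 36$ ($J = 6^{2} = 36$)
$K{\left(-33,-14 \right)} J = - 14 \left(1 - 33 - 14\right) 36 = \left(-14\right) \left(-46\right) 36 = 644 \cdot 36 = 23184$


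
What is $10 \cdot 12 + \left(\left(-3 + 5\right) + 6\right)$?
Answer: $128$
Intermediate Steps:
$10 \cdot 12 + \left(\left(-3 + 5\right) + 6\right) = 120 + \left(2 + 6\right) = 120 + 8 = 128$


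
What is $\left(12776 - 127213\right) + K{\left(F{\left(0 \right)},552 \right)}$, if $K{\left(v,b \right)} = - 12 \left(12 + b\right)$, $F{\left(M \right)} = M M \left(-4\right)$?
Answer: $-121205$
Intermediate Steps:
$F{\left(M \right)} = - 4 M^{2}$ ($F{\left(M \right)} = M^{2} \left(-4\right) = - 4 M^{2}$)
$K{\left(v,b \right)} = -144 - 12 b$
$\left(12776 - 127213\right) + K{\left(F{\left(0 \right)},552 \right)} = \left(12776 - 127213\right) - 6768 = -114437 - 6768 = -121205$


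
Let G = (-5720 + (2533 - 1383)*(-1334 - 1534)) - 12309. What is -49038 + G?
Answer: -3365267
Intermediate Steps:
G = -3316229 (G = (-5720 + 1150*(-2868)) - 12309 = (-5720 - 3298200) - 12309 = -3303920 - 12309 = -3316229)
-49038 + G = -49038 - 3316229 = -3365267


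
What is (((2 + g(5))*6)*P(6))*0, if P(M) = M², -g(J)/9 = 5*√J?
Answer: 0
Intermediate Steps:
g(J) = -45*√J
(((2 + g(5))*6)*P(6))*0 = (((2 - 45*√5)*6)*6²)*0 = ((12 - 270*√5)*36)*0 = (432 - 9720*√5)*0 = 0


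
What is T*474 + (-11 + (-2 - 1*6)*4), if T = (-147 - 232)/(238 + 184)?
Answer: -98896/211 ≈ -468.70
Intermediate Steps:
T = -379/422 ≈ -0.89810
T*474 + (-11 + (-2 - 1*6)*4) = -379/422*474 + (-11 + (-2 - 1*6)*4) = -89823/211 + (-11 + (-2 - 6)*4) = -89823/211 + (-11 - 8*4) = -89823/211 + (-11 - 32) = -89823/211 - 43 = -98896/211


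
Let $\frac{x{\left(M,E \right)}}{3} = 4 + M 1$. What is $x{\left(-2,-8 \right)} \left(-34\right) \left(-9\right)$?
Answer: $1836$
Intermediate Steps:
$x{\left(M,E \right)} = 12 + 3 M$ ($x{\left(M,E \right)} = 3 \left(4 + M 1\right) = 3 \left(4 + M\right) = 12 + 3 M$)
$x{\left(-2,-8 \right)} \left(-34\right) \left(-9\right) = \left(12 + 3 \left(-2\right)\right) \left(-34\right) \left(-9\right) = \left(12 - 6\right) \left(-34\right) \left(-9\right) = 6 \left(-34\right) \left(-9\right) = \left(-204\right) \left(-9\right) = 1836$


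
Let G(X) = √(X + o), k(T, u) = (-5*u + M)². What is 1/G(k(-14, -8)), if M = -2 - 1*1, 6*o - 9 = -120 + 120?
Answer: √5482/2741 ≈ 0.027012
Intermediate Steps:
o = 3/2 (o = 3/2 + (-120 + 120)/6 = 3/2 + (⅙)*0 = 3/2 + 0 = 3/2 ≈ 1.5000)
M = -3 (M = -2 - 1 = -3)
k(T, u) = (-3 - 5*u)² (k(T, u) = (-5*u - 3)² = (-3 - 5*u)²)
G(X) = √(3/2 + X) (G(X) = √(X + 3/2) = √(3/2 + X))
1/G(k(-14, -8)) = 1/(√(6 + 4*(3 + 5*(-8))²)/2) = 1/(√(6 + 4*(3 - 40)²)/2) = 1/(√(6 + 4*(-37)²)/2) = 1/(√(6 + 4*1369)/2) = 1/(√(6 + 5476)/2) = 1/(√5482/2) = √5482/2741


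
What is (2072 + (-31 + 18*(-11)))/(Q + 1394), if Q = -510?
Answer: 1843/884 ≈ 2.0848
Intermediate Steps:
(2072 + (-31 + 18*(-11)))/(Q + 1394) = (2072 + (-31 + 18*(-11)))/(-510 + 1394) = (2072 + (-31 - 198))/884 = (2072 - 229)*(1/884) = 1843*(1/884) = 1843/884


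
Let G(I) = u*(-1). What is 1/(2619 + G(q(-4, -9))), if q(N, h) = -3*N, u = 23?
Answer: 1/2596 ≈ 0.00038521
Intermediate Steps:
G(I) = -23 (G(I) = 23*(-1) = -23)
1/(2619 + G(q(-4, -9))) = 1/(2619 - 23) = 1/2596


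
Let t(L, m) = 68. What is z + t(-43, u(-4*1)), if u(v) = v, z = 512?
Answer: 580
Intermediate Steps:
z + t(-43, u(-4*1)) = 512 + 68 = 580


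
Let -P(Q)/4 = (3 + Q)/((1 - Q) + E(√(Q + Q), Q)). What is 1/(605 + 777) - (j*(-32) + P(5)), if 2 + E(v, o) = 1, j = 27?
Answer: 5926021/6910 ≈ 857.60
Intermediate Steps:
E(v, o) = -1 (E(v, o) = -2 + 1 = -1)
P(Q) = 4*(3 + Q)/Q (P(Q) = -4*(3 + Q)/((1 - Q) - 1) = -4*(3 + Q)/((-Q)) = -4*(3 + Q)*(-1/Q) = -(-4)*(3 + Q)/Q = 4*(3 + Q)/Q)
1/(605 + 777) - (j*(-32) + P(5)) = 1/(605 + 777) - (27*(-32) + (4 + 12/5)) = 1/1382 - (-864 + (4 + 12*(⅕))) = 1/1382 - (-864 + (4 + 12/5)) = 1/1382 - (-864 + 32/5) = 1/1382 - 1*(-4288/5) = 1/1382 + 4288/5 = 5926021/6910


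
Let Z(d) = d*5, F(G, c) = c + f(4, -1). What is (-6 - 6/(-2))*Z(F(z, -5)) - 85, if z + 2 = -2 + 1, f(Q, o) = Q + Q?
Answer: -130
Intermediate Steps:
f(Q, o) = 2*Q
z = -3 (z = -2 + (-2 + 1) = -2 - 1 = -3)
F(G, c) = 8 + c (F(G, c) = c + 2*4 = c + 8 = 8 + c)
Z(d) = 5*d
(-6 - 6/(-2))*Z(F(z, -5)) - 85 = (-6 - 6/(-2))*(5*(8 - 5)) - 85 = (-6 - 6*(-1)/2)*(5*3) - 85 = (-6 - 6*(-½))*15 - 85 = (-6 + 3)*15 - 85 = -3*15 - 85 = -45 - 85 = -130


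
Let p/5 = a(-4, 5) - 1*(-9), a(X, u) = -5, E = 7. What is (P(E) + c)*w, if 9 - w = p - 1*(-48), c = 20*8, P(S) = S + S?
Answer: -10266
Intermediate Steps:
P(S) = 2*S
p = 20 (p = 5*(-5 - 1*(-9)) = 5*(-5 + 9) = 5*4 = 20)
c = 160
w = -59 (w = 9 - (20 - 1*(-48)) = 9 - (20 + 48) = 9 - 1*68 = 9 - 68 = -59)
(P(E) + c)*w = (2*7 + 160)*(-59) = (14 + 160)*(-59) = 174*(-59) = -10266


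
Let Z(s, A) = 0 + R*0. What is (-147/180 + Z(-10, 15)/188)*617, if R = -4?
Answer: -30233/60 ≈ -503.88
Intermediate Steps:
Z(s, A) = 0 (Z(s, A) = 0 - 4*0 = 0 + 0 = 0)
(-147/180 + Z(-10, 15)/188)*617 = (-147/180 + 0/188)*617 = (-147*1/180 + 0*(1/188))*617 = (-49/60 + 0)*617 = -49/60*617 = -30233/60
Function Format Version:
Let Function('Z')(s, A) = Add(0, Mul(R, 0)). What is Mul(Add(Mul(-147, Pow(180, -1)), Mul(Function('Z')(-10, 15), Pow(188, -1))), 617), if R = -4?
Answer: Rational(-30233, 60) ≈ -503.88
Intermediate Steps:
Function('Z')(s, A) = 0 (Function('Z')(s, A) = Add(0, Mul(-4, 0)) = Add(0, 0) = 0)
Mul(Add(Mul(-147, Pow(180, -1)), Mul(Function('Z')(-10, 15), Pow(188, -1))), 617) = Mul(Add(Mul(-147, Pow(180, -1)), Mul(0, Pow(188, -1))), 617) = Mul(Add(Mul(-147, Rational(1, 180)), Mul(0, Rational(1, 188))), 617) = Mul(Add(Rational(-49, 60), 0), 617) = Mul(Rational(-49, 60), 617) = Rational(-30233, 60)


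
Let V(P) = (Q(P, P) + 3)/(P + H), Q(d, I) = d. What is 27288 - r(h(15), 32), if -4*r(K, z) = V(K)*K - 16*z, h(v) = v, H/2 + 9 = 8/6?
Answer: 53915/2 ≈ 26958.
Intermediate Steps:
H = -46/3 (H = -18 + 2*(8/6) = -18 + 2*(8*(1/6)) = -18 + 2*(4/3) = -18 + 8/3 = -46/3 ≈ -15.333)
V(P) = (3 + P)/(-46/3 + P) (V(P) = (P + 3)/(P - 46/3) = (3 + P)/(-46/3 + P))
r(K, z) = 4*z - 3*K*(3 + K)/(4*(-46 + 3*K)) (r(K, z) = -((3*(3 + K)/(-46 + 3*K))*K - 16*z)/4 = -(3*K*(3 + K)/(-46 + 3*K) - 16*z)/4 = -(-16*z + 3*K*(3 + K)/(-46 + 3*K))/4 = 4*z - 3*K*(3 + K)/(4*(-46 + 3*K)))
27288 - r(h(15), 32) = 27288 - (-3*15*(3 + 15) + 16*32*(-46 + 3*15))/(4*(-46 + 3*15)) = 27288 - (-3*15*18 + 16*32*(-46 + 45))/(4*(-46 + 45)) = 27288 - (-810 + 16*32*(-1))/(4*(-1)) = 27288 - (-1)*(-810 - 512)/4 = 27288 - (-1)*(-1322)/4 = 27288 - 1*661/2 = 27288 - 661/2 = 53915/2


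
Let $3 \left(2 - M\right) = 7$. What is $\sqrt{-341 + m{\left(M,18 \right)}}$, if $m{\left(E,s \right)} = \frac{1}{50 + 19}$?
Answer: $\frac{2 i \sqrt{405858}}{69} \approx 18.466 i$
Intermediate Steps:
$M = - \frac{1}{3}$ ($M = 2 - \frac{7}{3} = - \frac{1}{3} \approx -0.33333$)
$m{\left(E,s \right)} = \frac{1}{69}$
$\sqrt{-341 + m{\left(M,18 \right)}} = \sqrt{-341 + \frac{1}{69}} = \sqrt{- \frac{23528}{69}} = \frac{2 i \sqrt{405858}}{69}$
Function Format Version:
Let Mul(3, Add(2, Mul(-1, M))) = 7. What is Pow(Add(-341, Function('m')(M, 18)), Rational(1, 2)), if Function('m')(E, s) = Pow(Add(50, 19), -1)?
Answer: Mul(Rational(2, 69), I, Pow(405858, Rational(1, 2))) ≈ Mul(18.466, I)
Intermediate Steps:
M = Rational(-1, 3) (M = Add(2, Mul(Rational(-1, 3), 7)) = Add(2, Rational(-7, 3)) = Rational(-1, 3) ≈ -0.33333)
Function('m')(E, s) = Rational(1, 69) (Function('m')(E, s) = Pow(69, -1) = Rational(1, 69))
Pow(Add(-341, Function('m')(M, 18)), Rational(1, 2)) = Pow(Add(-341, Rational(1, 69)), Rational(1, 2)) = Pow(Rational(-23528, 69), Rational(1, 2)) = Mul(Rational(2, 69), I, Pow(405858, Rational(1, 2)))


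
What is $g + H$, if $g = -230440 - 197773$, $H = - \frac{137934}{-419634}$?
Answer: $- \frac{9982922006}{23313} \approx -4.2821 \cdot 10^{5}$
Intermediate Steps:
$H = \frac{7663}{23313}$ ($H = \left(-137934\right) \left(- \frac{1}{419634}\right) = \frac{7663}{23313} \approx 0.3287$)
$g = -428213$
$g + H = -428213 + \frac{7663}{23313} = - \frac{9982922006}{23313}$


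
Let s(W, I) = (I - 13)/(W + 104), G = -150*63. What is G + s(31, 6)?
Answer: -1275757/135 ≈ -9450.0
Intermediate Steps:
G = -9450
s(W, I) = (-13 + I)/(104 + W)
G + s(31, 6) = -9450 + (-13 + 6)/(104 + 31) = -9450 - 7/135 = -1275757/135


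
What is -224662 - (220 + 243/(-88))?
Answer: -19789373/88 ≈ -2.2488e+5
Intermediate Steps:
-224662 - (220 + 243/(-88)) = -224662 - (220 + 243*(-1/88)) = -224662 - (220 - 243/88) = -224662 - 1*19117/88 = -224662 - 19117/88 = -19789373/88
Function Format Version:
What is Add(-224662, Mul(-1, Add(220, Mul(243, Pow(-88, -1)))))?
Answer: Rational(-19789373, 88) ≈ -2.2488e+5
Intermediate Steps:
Add(-224662, Mul(-1, Add(220, Mul(243, Pow(-88, -1))))) = Add(-224662, Mul(-1, Add(220, Mul(243, Rational(-1, 88))))) = Add(-224662, Mul(-1, Add(220, Rational(-243, 88)))) = Add(-224662, Mul(-1, Rational(19117, 88))) = Add(-224662, Rational(-19117, 88)) = Rational(-19789373, 88)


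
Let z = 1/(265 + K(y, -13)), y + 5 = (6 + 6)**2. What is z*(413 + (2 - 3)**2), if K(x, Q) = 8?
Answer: 138/91 ≈ 1.5165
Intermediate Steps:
y = 139 (y = -5 + (6 + 6)**2 = -5 + 12**2 = -5 + 144 = 139)
z = 1/273 (z = 1/(265 + 8) = 1/273 ≈ 0.0036630)
z*(413 + (2 - 3)**2) = (413 + (2 - 3)**2)/273 = (413 + (-1)**2)/273 = (413 + 1)/273 = (1/273)*414 = 138/91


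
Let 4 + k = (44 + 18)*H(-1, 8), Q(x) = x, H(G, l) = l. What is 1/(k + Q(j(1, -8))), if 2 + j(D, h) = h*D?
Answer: 1/482 ≈ 0.0020747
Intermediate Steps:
j(D, h) = -2 + D*h (j(D, h) = -2 + h*D = -2 + D*h)
k = 492 (k = -4 + (44 + 18)*8 = -4 + 62*8 = -4 + 496 = 492)
1/(k + Q(j(1, -8))) = 1/(492 + (-2 + 1*(-8))) = 1/(492 + (-2 - 8)) = 1/(492 - 10) = 1/482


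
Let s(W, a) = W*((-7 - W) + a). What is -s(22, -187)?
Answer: 4752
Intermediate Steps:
s(W, a) = W*(-7 + a - W)
-s(22, -187) = -22*(-7 - 187 - 1*22) = -22*(-7 - 187 - 22) = -22*(-216) = -1*(-4752) = 4752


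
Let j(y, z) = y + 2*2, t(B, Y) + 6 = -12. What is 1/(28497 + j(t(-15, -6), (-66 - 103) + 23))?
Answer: 1/28483 ≈ 3.5109e-5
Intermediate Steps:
t(B, Y) = -18 (t(B, Y) = -6 - 12 = -18)
j(y, z) = 4 + y (j(y, z) = y + 4 = 4 + y)
1/(28497 + j(t(-15, -6), (-66 - 103) + 23)) = 1/(28497 + (4 - 18)) = 1/(28497 - 14) = 1/28483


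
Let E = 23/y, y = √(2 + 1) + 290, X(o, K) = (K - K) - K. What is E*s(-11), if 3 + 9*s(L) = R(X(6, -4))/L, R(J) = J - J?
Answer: -6670/252291 + 23*√3/252291 ≈ -0.026280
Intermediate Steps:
X(o, K) = -K (X(o, K) = 0 - K = -K)
R(J) = 0
y = 290 + √3 (y = √3 + 290 = 290 + √3 ≈ 291.73)
s(L) = -⅓ (s(L) = -⅓ + (0/L)/9 = -⅓ + (⅑)*0 = -⅓ + 0 = -⅓)
E = 23/(290 + √3) ≈ 0.078839
E*s(-11) = (6670/84097 - 23*√3/84097)*(-⅓) = -6670/252291 + 23*√3/252291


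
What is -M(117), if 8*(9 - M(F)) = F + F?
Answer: 81/4 ≈ 20.250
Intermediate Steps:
M(F) = 9 - F/4 (M(F) = 9 - (F + F)/8 = 9 - F/4)
-M(117) = -(9 - 1/4*117) = -(9 - 117/4) = -1*(-81/4) = 81/4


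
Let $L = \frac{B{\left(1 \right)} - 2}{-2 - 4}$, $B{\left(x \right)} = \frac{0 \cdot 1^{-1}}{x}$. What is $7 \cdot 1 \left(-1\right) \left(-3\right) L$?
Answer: $7$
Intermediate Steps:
$B{\left(x \right)} = 0$ ($B{\left(x \right)} = \frac{0 \cdot 1}{x} = \frac{0}{x} = 0$)
$L = \frac{1}{3}$ ($L = \frac{0 - 2}{-2 - 4} = - \frac{2}{-6} = \left(-2\right) \left(- \frac{1}{6}\right) = \frac{1}{3} \approx 0.33333$)
$7 \cdot 1 \left(-1\right) \left(-3\right) L = 7 \cdot 1 \left(-1\right) \left(-3\right) \frac{1}{3} = 7 \left(\left(-1\right) \left(-3\right)\right) \frac{1}{3} = 7 \cdot 3 \cdot \frac{1}{3} = 21 \cdot \frac{1}{3} = 7$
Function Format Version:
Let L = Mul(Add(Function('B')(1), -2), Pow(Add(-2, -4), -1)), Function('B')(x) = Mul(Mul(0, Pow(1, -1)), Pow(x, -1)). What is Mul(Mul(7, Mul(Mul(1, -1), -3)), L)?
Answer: 7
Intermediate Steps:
Function('B')(x) = 0 (Function('B')(x) = Mul(Mul(0, 1), Pow(x, -1)) = Mul(0, Pow(x, -1)) = 0)
L = Rational(1, 3) (L = Mul(Add(0, -2), Pow(Add(-2, -4), -1)) = Mul(-2, Pow(-6, -1)) = Mul(-2, Rational(-1, 6)) = Rational(1, 3) ≈ 0.33333)
Mul(Mul(7, Mul(Mul(1, -1), -3)), L) = Mul(Mul(7, Mul(Mul(1, -1), -3)), Rational(1, 3)) = Mul(Mul(7, Mul(-1, -3)), Rational(1, 3)) = Mul(Mul(7, 3), Rational(1, 3)) = Mul(21, Rational(1, 3)) = 7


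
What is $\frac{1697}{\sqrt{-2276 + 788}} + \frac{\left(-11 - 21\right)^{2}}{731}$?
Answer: $\frac{1024}{731} - \frac{1697 i \sqrt{93}}{372} \approx 1.4008 - 43.993 i$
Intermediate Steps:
$\frac{1697}{\sqrt{-2276 + 788}} + \frac{\left(-11 - 21\right)^{2}}{731} = \frac{1697}{\sqrt{-1488}} + \left(-32\right)^{2} \cdot \frac{1}{731} = \frac{1697}{4 i \sqrt{93}} + 1024 \cdot \frac{1}{731} = 1697 \left(- \frac{i \sqrt{93}}{372}\right) + \frac{1024}{731} = - \frac{1697 i \sqrt{93}}{372} + \frac{1024}{731} = \frac{1024}{731} - \frac{1697 i \sqrt{93}}{372}$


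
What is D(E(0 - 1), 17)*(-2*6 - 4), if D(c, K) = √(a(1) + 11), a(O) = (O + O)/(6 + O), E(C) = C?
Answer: -16*√553/7 ≈ -53.751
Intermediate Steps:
a(O) = 2*O/(6 + O) (a(O) = (2*O)/(6 + O) = 2*O/(6 + O))
D(c, K) = √553/7 (D(c, K) = √(2*1/(6 + 1) + 11) = √(2*1/7 + 11) = √(2*1*(⅐) + 11) = √(2/7 + 11) = √(79/7) = √553/7)
D(E(0 - 1), 17)*(-2*6 - 4) = (√553/7)*(-2*6 - 4) = (√553/7)*(-12 - 4) = (√553/7)*(-16) = -16*√553/7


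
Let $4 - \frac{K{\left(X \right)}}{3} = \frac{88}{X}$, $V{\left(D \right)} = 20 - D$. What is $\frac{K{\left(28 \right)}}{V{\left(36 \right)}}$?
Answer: $- \frac{9}{56} \approx -0.16071$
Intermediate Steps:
$K{\left(X \right)} = 12 - \frac{264}{X}$ ($K{\left(X \right)} = 12 - 3 \frac{88}{X} = 12 - \frac{264}{X}$)
$\frac{K{\left(28 \right)}}{V{\left(36 \right)}} = \frac{12 - \frac{264}{28}}{20 - 36} = \frac{12 - \frac{66}{7}}{20 - 36} = \frac{12 - \frac{66}{7}}{-16} = \frac{18}{7} \left(- \frac{1}{16}\right) = - \frac{9}{56}$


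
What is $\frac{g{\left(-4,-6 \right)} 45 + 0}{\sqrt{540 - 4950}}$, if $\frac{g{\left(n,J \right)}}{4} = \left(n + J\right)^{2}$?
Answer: $- \frac{600 i \sqrt{10}}{7} \approx - 271.05 i$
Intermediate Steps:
$g{\left(n,J \right)} = 4 \left(J + n\right)^{2}$ ($g{\left(n,J \right)} = 4 \left(n + J\right)^{2} = 4 \left(J + n\right)^{2}$)
$\frac{g{\left(-4,-6 \right)} 45 + 0}{\sqrt{540 - 4950}} = \frac{4 \left(-6 - 4\right)^{2} \cdot 45 + 0}{\sqrt{540 - 4950}} = \frac{4 \left(-10\right)^{2} \cdot 45 + 0}{\sqrt{-4410}} = \frac{4 \cdot 100 \cdot 45 + 0}{21 i \sqrt{10}} = \left(400 \cdot 45 + 0\right) \left(- \frac{i \sqrt{10}}{210}\right) = \left(18000 + 0\right) \left(- \frac{i \sqrt{10}}{210}\right) = 18000 \left(- \frac{i \sqrt{10}}{210}\right) = - \frac{600 i \sqrt{10}}{7}$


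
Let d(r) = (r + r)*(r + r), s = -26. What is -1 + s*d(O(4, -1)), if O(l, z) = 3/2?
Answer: -235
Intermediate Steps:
O(l, z) = 3/2 (O(l, z) = 3*(½) = 3/2)
d(r) = 4*r² (d(r) = (2*r)*(2*r) = 4*r²)
-1 + s*d(O(4, -1)) = -1 - 104*(3/2)² = -1 - 104*9/4 = -1 - 26*9 = -1 - 234 = -235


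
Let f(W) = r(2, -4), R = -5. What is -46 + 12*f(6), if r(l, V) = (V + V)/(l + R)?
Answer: -14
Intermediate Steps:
r(l, V) = 2*V/(-5 + l) (r(l, V) = (V + V)/(l - 5) = (2*V)/(-5 + l) = 2*V/(-5 + l))
f(W) = 8/3 (f(W) = 2*(-4)/(-5 + 2) = 2*(-4)/(-3) = 2*(-4)*(-1/3) = 8/3)
-46 + 12*f(6) = -46 + 12*(8/3) = -46 + 32 = -14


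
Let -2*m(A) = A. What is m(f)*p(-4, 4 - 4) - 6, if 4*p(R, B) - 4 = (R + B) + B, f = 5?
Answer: -6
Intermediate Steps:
m(A) = -A/2
p(R, B) = 1 + B/2 + R/4 (p(R, B) = 1 + ((R + B) + B)/4 = 1 + ((B + R) + B)/4 = 1 + (R + 2*B)/4 = 1 + (B/2 + R/4) = 1 + B/2 + R/4)
m(f)*p(-4, 4 - 4) - 6 = (-½*5)*(1 + (4 - 4)/2 + (¼)*(-4)) - 6 = -5*(1 + (½)*0 - 1)/2 - 6 = -5*(1 + 0 - 1)/2 - 6 = -5/2*0 - 6 = 0 - 6 = -6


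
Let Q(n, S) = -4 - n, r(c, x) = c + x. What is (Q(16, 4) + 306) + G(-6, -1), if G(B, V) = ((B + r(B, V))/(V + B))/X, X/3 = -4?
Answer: 24011/84 ≈ 285.85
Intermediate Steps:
X = -12 (X = 3*(-4) = -12)
G(B, V) = -(V + 2*B)/(12*(B + V)) (G(B, V) = ((B + (B + V))/(V + B))/(-12) = ((V + 2*B)/(B + V))*(-1/12) = -(V + 2*B)/(12*(B + V)))
(Q(16, 4) + 306) + G(-6, -1) = ((-4 - 1*16) + 306) + (-⅙*(-6) - 1/12*(-1))/(-6 - 1) = ((-4 - 16) + 306) + (1 + 1/12)/(-7) = (-20 + 306) - ⅐*13/12 = 286 - 13/84 = 24011/84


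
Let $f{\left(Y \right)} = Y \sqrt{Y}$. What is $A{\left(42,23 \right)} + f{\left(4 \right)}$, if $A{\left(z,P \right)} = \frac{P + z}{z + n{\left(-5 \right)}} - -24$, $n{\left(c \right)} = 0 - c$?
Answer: $\frac{1569}{47} \approx 33.383$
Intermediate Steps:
$n{\left(c \right)} = - c$
$A{\left(z,P \right)} = 24 + \frac{P + z}{5 + z}$ ($A{\left(z,P \right)} = \frac{P + z}{z - -5} - -24 = \frac{P + z}{z + 5} + 24 = \frac{P + z}{5 + z} + 24 = 24 + \frac{P + z}{5 + z}$)
$f{\left(Y \right)} = Y^{\frac{3}{2}}$
$A{\left(42,23 \right)} + f{\left(4 \right)} = \frac{120 + 23 + 25 \cdot 42}{5 + 42} + 4^{\frac{3}{2}} = \frac{120 + 23 + 1050}{47} + 8 = \frac{1}{47} \cdot 1193 + 8 = \frac{1193}{47} + 8 = \frac{1569}{47}$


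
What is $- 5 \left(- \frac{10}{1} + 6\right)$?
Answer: $20$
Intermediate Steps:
$- 5 \left(- \frac{10}{1} + 6\right) = - 5 \left(\left(-10\right) 1 + 6\right) = - 5 \left(-10 + 6\right) = \left(-5\right) \left(-4\right) = 20$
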